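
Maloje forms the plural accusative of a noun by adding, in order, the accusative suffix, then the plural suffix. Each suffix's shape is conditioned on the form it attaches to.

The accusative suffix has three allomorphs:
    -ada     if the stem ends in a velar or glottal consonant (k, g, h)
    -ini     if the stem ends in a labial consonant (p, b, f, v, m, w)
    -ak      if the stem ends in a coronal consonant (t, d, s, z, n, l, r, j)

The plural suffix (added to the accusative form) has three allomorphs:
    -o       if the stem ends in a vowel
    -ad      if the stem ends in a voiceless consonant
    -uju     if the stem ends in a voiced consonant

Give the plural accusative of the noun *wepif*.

wepifinio

*wepif*: final consonant = /f/, labial → -ini → *wepifini*.
The final sound of the accusative form *wepifini* is /i/, which is a vowel, so the plural suffix is -o, giving *wepifinio*.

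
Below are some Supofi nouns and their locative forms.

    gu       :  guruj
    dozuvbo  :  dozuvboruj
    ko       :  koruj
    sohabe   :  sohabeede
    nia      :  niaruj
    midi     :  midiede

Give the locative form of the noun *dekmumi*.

The pattern is front/back vowel harmony: -ede when the last vowel of the stem is a front vowel (*sohabe*, *midi*); -ruj when the last vowel of the stem is a back vowel (*gu*, *dozuvbo*, *ko*, *nia*).
*dekmumi*: last vowel = /i/, a front vowel → -ede → *dekmumiede*.

dekmumiede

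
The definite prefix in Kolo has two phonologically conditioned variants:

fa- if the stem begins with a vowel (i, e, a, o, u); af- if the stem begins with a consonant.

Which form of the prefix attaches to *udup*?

*udup* — first sound /u/ (a vowel) → fa-.

fa-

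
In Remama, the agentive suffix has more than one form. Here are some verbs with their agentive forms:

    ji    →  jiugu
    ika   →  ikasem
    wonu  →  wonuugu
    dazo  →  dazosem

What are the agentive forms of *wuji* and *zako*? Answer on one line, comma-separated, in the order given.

Looking at the last vowel of each stem: -ugu when the last vowel of the stem is a high vowel (*ji*, *wonu*); -sem when the last vowel of the stem is a non-high vowel (*ika*, *dazo*).
Since the last vowel of *wuji* is /i/ (a high vowel), it takes -ugu, giving *wujiugu*.
Since the last vowel of *zako* is /o/ (a non-high vowel), it takes -sem, giving *zakosem*.

wujiugu, zakosem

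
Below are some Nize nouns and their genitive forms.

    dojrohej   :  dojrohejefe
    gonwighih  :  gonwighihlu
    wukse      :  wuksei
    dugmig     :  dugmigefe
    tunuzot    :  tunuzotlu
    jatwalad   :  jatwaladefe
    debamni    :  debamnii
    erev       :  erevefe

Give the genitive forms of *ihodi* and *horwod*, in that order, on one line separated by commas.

ihodii, horwodefe

The suffix is conditioned by the final sound: -lu when the stem ends in a voiceless consonant (*gonwighih*, *tunuzot*); -efe when the stem ends in a voiced consonant (*dojrohej*, *dugmig*, *jatwalad*, *erev*); -i when the stem ends in a vowel (*wukse*, *debamni*).
*ihodi* — final sound /i/ (a vowel) → -i → *ihodii*.
*horwod*: final sound = /d/, a voiced consonant → -efe → *horwodefe*.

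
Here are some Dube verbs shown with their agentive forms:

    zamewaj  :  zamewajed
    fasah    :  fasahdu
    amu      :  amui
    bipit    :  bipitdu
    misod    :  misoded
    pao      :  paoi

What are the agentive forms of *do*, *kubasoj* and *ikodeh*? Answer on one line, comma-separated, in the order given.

Looking at the final sound of each stem: -du when the stem ends in a voiceless consonant (*fasah*, *bipit*); -ed when the stem ends in a voiced consonant (*zamewaj*, *misod*); -i when the stem ends in a vowel (*amu*, *pao*).
Since the final sound of *do* is /o/ (a vowel), it takes -i, giving *doi*.
*kubasoj*: final sound = /j/, a voiced consonant → -ed → *kubasojed*.
*ikodeh*: final sound = /h/, a voiceless consonant → -du → *ikodehdu*.

doi, kubasojed, ikodehdu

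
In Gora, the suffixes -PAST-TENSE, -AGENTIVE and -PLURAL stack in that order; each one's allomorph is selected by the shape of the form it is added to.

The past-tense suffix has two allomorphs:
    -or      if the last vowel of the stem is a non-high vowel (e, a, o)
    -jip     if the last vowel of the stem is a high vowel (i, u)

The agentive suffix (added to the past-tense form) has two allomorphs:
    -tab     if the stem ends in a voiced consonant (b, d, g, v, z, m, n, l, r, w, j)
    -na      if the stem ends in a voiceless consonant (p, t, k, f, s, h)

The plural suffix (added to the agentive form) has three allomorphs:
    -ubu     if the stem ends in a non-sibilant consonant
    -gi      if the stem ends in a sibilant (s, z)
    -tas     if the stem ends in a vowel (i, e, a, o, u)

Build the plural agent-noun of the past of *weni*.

The last vowel of *weni* is /i/, which is a high vowel, so the past-tense suffix is -jip, giving *wenijip*.
The past-tense form *wenijip*: final consonant = /p/, voiceless → -na → *wenijipna*.
The final sound of the agentive form *wenijipna* is /a/, which is a vowel, so the plural suffix is -tas, giving *wenijipnatas*.

wenijipnatas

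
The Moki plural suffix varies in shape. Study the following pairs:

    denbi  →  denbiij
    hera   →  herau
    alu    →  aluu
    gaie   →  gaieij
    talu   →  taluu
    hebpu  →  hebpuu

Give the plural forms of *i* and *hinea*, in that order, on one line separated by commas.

The alternation tracks the last vowel of the stem — -ij when the last vowel of the stem is a front vowel (*denbi*, *gaie*); -u when the last vowel of the stem is a back vowel (*hera*, *alu*, *talu*, *hebpu*).
The last vowel of *i* is /i/, which is a front vowel, so the suffix is -ij, giving *iij*.
*hinea* — last vowel /a/ (a back vowel) → -u → *hineau*.

iij, hineau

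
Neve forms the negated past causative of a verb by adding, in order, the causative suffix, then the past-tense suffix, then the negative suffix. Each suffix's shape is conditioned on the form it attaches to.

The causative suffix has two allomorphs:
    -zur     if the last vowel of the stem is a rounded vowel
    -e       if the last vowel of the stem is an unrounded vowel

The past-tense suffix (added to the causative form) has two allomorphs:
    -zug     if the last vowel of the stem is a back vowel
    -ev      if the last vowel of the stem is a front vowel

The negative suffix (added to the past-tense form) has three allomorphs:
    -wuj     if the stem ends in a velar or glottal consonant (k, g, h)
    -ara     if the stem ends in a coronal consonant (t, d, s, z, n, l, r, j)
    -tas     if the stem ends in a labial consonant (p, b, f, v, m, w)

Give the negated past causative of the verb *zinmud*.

zinmudzurzugwuj

*zinmud*: last vowel = /u/, a rounded vowel → -zur → *zinmudzur*.
Since the last vowel of the causative form *zinmudzur* is /u/ (a back vowel), it takes -zug, giving *zinmudzurzug*.
The past-tense form *zinmudzurzug*: final consonant = /g/, velar/glottal → -wuj → *zinmudzurzugwuj*.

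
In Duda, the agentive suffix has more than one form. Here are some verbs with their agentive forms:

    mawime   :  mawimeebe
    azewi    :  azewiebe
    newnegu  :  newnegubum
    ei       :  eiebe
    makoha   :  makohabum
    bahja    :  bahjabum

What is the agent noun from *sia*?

The pattern is front/back vowel harmony: -ebe when the last vowel of the stem is a front vowel (*mawime*, *azewi*, *ei*); -bum when the last vowel of the stem is a back vowel (*newnegu*, *makoha*, *bahja*).
*sia* — last vowel /a/ (a back vowel) → -bum → *siabum*.

siabum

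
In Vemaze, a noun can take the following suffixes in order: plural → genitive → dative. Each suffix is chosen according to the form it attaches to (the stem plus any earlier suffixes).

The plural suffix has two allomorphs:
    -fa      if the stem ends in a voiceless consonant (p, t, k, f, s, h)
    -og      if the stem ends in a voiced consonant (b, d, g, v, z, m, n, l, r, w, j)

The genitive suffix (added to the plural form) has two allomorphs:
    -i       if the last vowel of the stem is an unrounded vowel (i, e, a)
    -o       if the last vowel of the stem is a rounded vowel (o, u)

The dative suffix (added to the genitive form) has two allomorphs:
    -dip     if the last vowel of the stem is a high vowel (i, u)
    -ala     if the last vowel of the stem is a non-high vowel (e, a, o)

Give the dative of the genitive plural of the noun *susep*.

*susep* — final consonant /p/ (voiceless) → -fa → *susepfa*.
The plural form *susepfa* — last vowel /a/ (an unrounded vowel) → -i → *susepfai*.
The last vowel of the genitive form *susepfai* is /i/, which is a high vowel, so the dative suffix is -dip, giving *susepfaidip*.

susepfaidip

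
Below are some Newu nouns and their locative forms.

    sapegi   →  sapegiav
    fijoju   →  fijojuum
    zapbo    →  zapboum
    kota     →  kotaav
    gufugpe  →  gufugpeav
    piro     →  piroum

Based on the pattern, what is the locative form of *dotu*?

dotuum

The suffix is conditioned by the last vowel: -um when the last vowel of the stem is a rounded vowel (*fijoju*, *zapbo*, *piro*); -av when the last vowel of the stem is an unrounded vowel (*sapegi*, *kota*, *gufugpe*).
Since the last vowel of *dotu* is /u/ (a rounded vowel), it takes -um, giving *dotuum*.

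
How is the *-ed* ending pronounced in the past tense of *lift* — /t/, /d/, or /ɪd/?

/ɪd/

The stem *lift* ends in /t/ or /d/.
The -ed suffix is realized as /ɪd/ after /t, d/; as /t/ after other voiceless consonants; and as /d/ after other voiced sounds.
So -ed on *lift* is pronounced /ɪd/.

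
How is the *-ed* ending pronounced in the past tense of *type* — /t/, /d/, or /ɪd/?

The stem *type* ends in a voiceless consonant other than /t/.
The -ed suffix is realized as /ɪd/ after /t, d/; as /t/ after other voiceless consonants; and as /d/ after other voiced sounds.
So -ed on *type* is pronounced /t/.

/t/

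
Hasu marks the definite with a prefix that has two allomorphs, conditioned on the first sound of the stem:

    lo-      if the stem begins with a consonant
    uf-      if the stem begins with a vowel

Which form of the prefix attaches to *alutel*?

The first sound of *alutel* is /a/, which is a vowel, so the prefix is uf-.

uf-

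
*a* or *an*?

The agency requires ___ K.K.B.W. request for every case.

The indefinite article is chosen by the initial *sound* of the following word, not its spelling.
The initialism *K.K.B.W.* is read letter by letter; the first letter, K, is pronounced /keɪ/, which begins with a consonant sound.
So the article is *a*: The agency requires a K.K.B.W. request for every case.

a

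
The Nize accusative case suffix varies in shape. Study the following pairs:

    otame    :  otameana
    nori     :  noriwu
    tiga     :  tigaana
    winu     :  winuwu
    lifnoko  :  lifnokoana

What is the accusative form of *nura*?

nuraana

The pattern is height harmony: -wu when the last vowel of the stem is a high vowel (*nori*, *winu*); -ana when the last vowel of the stem is a non-high vowel (*otame*, *tiga*, *lifnoko*).
*nura*: last vowel = /a/, a non-high vowel → -ana → *nuraana*.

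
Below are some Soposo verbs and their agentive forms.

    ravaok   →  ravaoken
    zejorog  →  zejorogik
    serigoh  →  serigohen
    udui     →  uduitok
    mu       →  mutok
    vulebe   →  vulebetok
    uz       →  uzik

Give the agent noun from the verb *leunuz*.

leunuzik

The suffix is conditioned by the final sound: -en when the stem ends in a voiceless consonant (*ravaok*, *serigoh*); -ik when the stem ends in a voiced consonant (*zejorog*, *uz*); -tok when the stem ends in a vowel (*udui*, *mu*, *vulebe*).
*leunuz* — final sound /z/ (a voiced consonant) → -ik → *leunuzik*.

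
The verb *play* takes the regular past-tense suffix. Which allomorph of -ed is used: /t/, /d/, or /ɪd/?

The stem *play* ends in a voiced sound other than /d/.
The -ed suffix is realized as /ɪd/ after /t, d/; as /t/ after other voiceless consonants; and as /d/ after other voiced sounds.
So -ed on *play* is pronounced /d/.

/d/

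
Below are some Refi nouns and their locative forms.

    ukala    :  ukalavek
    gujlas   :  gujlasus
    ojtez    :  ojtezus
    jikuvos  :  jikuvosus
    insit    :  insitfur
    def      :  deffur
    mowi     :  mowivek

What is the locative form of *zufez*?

zufezus

The pattern is sibilance of the final sound: -us when the stem ends in a sibilant (*gujlas*, *ojtez*, *jikuvos*); -fur when the stem ends in a non-sibilant consonant (*insit*, *def*); -vek when the stem ends in a vowel (*ukala*, *mowi*).
*zufez*: final sound = /z/, a sibilant → -us → *zufezus*.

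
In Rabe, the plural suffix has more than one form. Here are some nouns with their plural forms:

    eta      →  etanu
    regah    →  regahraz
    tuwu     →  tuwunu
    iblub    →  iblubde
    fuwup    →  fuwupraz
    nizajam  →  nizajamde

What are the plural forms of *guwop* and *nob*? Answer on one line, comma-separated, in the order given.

The pattern is voicing of the final sound: -raz when the stem ends in a voiceless consonant (*regah*, *fuwup*); -de when the stem ends in a voiced consonant (*iblub*, *nizajam*); -nu when the stem ends in a vowel (*eta*, *tuwu*).
The final sound of *guwop* is /p/, which is a voiceless consonant, so the suffix is -raz, giving *guwopraz*.
*nob* — final sound /b/ (a voiced consonant) → -de → *nobde*.

guwopraz, nobde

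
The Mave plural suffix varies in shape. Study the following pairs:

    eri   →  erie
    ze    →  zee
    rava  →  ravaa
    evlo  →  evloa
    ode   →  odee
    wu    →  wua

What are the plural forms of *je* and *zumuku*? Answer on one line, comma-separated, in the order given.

The pattern is front/back vowel harmony: -e when the last vowel of the stem is a front vowel (*eri*, *ze*, *ode*); -a when the last vowel of the stem is a back vowel (*rava*, *evlo*, *wu*).
*je* — last vowel /e/ (a front vowel) → -e → *jee*.
*zumuku* — last vowel /u/ (a back vowel) → -a → *zumukua*.

jee, zumukua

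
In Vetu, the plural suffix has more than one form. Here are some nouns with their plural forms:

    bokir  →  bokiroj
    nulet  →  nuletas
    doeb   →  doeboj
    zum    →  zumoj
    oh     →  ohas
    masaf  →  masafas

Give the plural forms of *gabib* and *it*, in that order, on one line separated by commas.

The pattern is voicing of the final consonant: -as when the stem ends in a voiceless consonant (*nulet*, *oh*, *masaf*); -oj when the stem ends in a voiced consonant (*bokir*, *doeb*, *zum*).
Since the final consonant of *gabib* is /b/ (voiced), it takes -oj, giving *gabiboj*.
The final consonant of *it* is /t/, which is voiceless, so the suffix is -as, giving *itas*.

gabiboj, itas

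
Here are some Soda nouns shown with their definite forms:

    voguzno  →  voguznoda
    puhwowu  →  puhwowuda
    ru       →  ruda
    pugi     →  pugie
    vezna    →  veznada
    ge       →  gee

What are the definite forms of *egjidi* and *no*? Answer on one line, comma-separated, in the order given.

egjidie, noda

The alternation tracks the last vowel of the stem — -e when the last vowel of the stem is a front vowel (*pugi*, *ge*); -da when the last vowel of the stem is a back vowel (*voguzno*, *puhwowu*, *ru*, *vezna*).
*egjidi*: last vowel = /i/, a front vowel → -e → *egjidie*.
*no* — last vowel /o/ (a back vowel) → -da → *noda*.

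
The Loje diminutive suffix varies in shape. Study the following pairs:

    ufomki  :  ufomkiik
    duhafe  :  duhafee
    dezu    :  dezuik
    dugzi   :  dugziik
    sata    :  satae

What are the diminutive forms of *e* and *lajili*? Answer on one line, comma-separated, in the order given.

The alternation tracks the last vowel of the stem — -ik when the last vowel of the stem is a high vowel (*ufomki*, *dezu*, *dugzi*); -e when the last vowel of the stem is a non-high vowel (*duhafe*, *sata*).
*e*: last vowel = /e/, a non-high vowel → -e → *ee*.
The last vowel of *lajili* is /i/, which is a high vowel, so the suffix is -ik, giving *lajiliik*.

ee, lajiliik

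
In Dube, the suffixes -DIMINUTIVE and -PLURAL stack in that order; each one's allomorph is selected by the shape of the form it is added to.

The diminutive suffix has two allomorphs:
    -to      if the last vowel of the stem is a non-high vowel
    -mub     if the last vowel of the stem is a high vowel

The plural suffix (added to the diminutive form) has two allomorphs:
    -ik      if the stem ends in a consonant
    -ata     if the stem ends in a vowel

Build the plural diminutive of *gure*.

guretoata

The last vowel of *gure* is /e/, which is a non-high vowel, so the diminutive suffix is -to, giving *gureto*.
The final sound of the diminutive form *gureto* is /o/, which is a vowel, so the plural suffix is -ata, giving *guretoata*.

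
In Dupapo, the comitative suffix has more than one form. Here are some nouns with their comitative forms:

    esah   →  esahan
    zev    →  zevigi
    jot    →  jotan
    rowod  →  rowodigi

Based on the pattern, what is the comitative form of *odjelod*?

The suffix is conditioned by the final consonant: -an when the stem ends in a voiceless consonant (*esah*, *jot*); -igi when the stem ends in a voiced consonant (*zev*, *rowod*).
*odjelod* — final consonant /d/ (voiced) → -igi → *odjelodigi*.

odjelodigi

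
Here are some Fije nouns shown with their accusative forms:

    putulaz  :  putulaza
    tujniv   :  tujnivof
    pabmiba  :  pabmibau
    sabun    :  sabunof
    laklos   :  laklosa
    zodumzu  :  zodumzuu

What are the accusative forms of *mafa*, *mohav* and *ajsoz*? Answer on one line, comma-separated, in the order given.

The suffix is conditioned by the final sound: -a when the stem ends in a sibilant (*putulaz*, *laklos*); -of when the stem ends in a non-sibilant consonant (*tujniv*, *sabun*); -u when the stem ends in a vowel (*pabmiba*, *zodumzu*).
*mafa* — final sound /a/ (a vowel) → -u → *mafau*.
*mohav* — final sound /v/ (a non-sibilant consonant) → -of → *mohavof*.
*ajsoz*: final sound = /z/, a sibilant → -a → *ajsoza*.

mafau, mohavof, ajsoza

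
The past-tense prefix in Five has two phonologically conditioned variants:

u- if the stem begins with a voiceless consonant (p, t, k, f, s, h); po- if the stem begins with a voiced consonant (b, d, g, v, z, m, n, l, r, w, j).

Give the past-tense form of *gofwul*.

pogofwul

*gofwul* — first consonant /g/ (voiced) → po- → *pogofwul*.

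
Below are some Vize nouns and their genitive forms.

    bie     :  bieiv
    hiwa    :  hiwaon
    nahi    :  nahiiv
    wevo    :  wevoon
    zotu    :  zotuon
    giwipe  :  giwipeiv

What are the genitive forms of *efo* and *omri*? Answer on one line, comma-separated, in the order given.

efoon, omriiv

Looking at the last vowel of each stem: -iv when the last vowel of the stem is a front vowel (*bie*, *nahi*, *giwipe*); -on when the last vowel of the stem is a back vowel (*hiwa*, *wevo*, *zotu*).
The last vowel of *efo* is /o/, which is a back vowel, so the suffix is -on, giving *efoon*.
*omri*: last vowel = /i/, a front vowel → -iv → *omriiv*.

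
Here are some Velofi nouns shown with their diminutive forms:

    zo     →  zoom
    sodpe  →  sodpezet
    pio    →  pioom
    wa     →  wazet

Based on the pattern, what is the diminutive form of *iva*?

ivazet

The pattern is rounding harmony: -om when the last vowel of the stem is a rounded vowel (*zo*, *pio*); -zet when the last vowel of the stem is an unrounded vowel (*sodpe*, *wa*).
The last vowel of *iva* is /a/, which is an unrounded vowel, so the suffix is -zet, giving *ivazet*.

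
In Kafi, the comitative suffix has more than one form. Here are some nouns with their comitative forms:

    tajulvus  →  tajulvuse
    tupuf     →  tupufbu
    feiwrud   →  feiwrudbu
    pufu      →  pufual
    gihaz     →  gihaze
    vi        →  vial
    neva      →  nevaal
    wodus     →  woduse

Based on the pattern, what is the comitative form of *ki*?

kial

The suffix is conditioned by the final sound: -e when the stem ends in a sibilant (*tajulvus*, *gihaz*, *wodus*); -bu when the stem ends in a non-sibilant consonant (*tupuf*, *feiwrud*); -al when the stem ends in a vowel (*pufu*, *vi*, *neva*).
*ki*: final sound = /i/, a vowel → -al → *kial*.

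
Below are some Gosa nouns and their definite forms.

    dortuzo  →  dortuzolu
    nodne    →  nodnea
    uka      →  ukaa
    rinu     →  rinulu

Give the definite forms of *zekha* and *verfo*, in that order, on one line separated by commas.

The pattern is rounding harmony: -lu when the last vowel of the stem is a rounded vowel (*dortuzo*, *rinu*); -a when the last vowel of the stem is an unrounded vowel (*nodne*, *uka*).
*zekha*: last vowel = /a/, an unrounded vowel → -a → *zekhaa*.
The last vowel of *verfo* is /o/, which is a rounded vowel, so the suffix is -lu, giving *verfolu*.

zekhaa, verfolu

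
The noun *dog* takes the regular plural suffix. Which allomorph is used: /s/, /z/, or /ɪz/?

/z/

The stem *dog* ends in a voiced non-sibilant sound.
The plural suffix surfaces as /ɪz/ after sibilants, /s/ after other voiceless consonants, and /z/ after other voiced sounds.
So the plural -s on *dog* is pronounced /z/.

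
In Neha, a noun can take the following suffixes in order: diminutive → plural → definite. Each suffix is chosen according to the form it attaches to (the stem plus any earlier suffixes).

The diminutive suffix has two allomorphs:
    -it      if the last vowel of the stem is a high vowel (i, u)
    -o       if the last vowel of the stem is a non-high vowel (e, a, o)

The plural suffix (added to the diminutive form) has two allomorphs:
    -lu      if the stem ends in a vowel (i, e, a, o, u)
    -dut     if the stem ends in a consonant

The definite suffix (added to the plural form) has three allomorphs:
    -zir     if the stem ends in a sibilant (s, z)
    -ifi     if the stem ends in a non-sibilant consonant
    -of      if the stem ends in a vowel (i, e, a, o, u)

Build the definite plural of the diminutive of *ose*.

The last vowel of *ose* is /e/, which is a non-high vowel, so the diminutive suffix is -o, giving *oseo*.
The diminutive form *oseo* — final sound /o/ (a vowel) → -lu → *oseolu*.
Since the final sound of the plural form *oseolu* is /u/ (a vowel), it takes -of, giving *oseoluof*.

oseoluof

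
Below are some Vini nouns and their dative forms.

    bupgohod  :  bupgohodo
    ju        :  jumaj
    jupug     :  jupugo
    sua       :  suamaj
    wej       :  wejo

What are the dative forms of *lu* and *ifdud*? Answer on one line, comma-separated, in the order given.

The alternation tracks the final sound of the stem — -o when the stem ends in a consonant (*bupgohod*, *jupug*, *wej*); -maj when the stem ends in a vowel (*ju*, *sua*).
The final sound of *lu* is /u/, which is a vowel, so the suffix is -maj, giving *lumaj*.
The final sound of *ifdud* is /d/, which is a consonant, so the suffix is -o, giving *ifdudo*.

lumaj, ifdudo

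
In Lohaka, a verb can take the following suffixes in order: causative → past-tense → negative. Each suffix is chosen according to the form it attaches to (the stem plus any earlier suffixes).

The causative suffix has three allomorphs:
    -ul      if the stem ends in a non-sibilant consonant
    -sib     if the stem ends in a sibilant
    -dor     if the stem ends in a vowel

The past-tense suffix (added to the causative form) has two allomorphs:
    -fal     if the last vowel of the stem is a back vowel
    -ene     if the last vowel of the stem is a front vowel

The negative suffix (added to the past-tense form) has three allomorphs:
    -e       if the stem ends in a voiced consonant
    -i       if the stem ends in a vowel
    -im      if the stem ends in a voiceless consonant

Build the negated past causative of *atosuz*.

atosuzsibenei

*atosuz* — final sound /z/ (a sibilant) → -sib → *atosuzsib*.
Since the last vowel of the causative form *atosuzsib* is /i/ (a front vowel), it takes -ene, giving *atosuzsibene*.
Since the final sound of the past-tense form *atosuzsibene* is /e/ (a vowel), it takes -i, giving *atosuzsibenei*.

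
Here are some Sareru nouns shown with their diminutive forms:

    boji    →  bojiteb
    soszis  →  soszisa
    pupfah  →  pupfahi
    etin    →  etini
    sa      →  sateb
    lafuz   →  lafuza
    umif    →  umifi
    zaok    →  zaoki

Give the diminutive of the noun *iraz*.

Looking at the final sound of each stem: -a when the stem ends in a sibilant (*soszis*, *lafuz*); -i when the stem ends in a non-sibilant consonant (*pupfah*, *etin*, *umif*, *zaok*); -teb when the stem ends in a vowel (*boji*, *sa*).
*iraz* — final sound /z/ (a sibilant) → -a → *iraza*.

iraza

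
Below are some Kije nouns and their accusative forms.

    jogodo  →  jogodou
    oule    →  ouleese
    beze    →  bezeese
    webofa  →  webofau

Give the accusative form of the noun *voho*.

The suffix is conditioned by the last vowel: -ese when the last vowel of the stem is a front vowel (*oule*, *beze*); -u when the last vowel of the stem is a back vowel (*jogodo*, *webofa*).
*voho*: last vowel = /o/, a back vowel → -u → *vohou*.

vohou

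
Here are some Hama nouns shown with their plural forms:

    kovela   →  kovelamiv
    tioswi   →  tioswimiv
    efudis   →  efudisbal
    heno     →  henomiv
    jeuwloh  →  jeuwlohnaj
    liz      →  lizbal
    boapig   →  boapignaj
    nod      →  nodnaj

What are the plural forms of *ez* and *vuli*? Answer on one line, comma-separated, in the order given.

ezbal, vulimiv

The alternation tracks the final sound of the stem — -bal when the stem ends in a sibilant (*efudis*, *liz*); -naj when the stem ends in a non-sibilant consonant (*jeuwloh*, *boapig*, *nod*); -miv when the stem ends in a vowel (*kovela*, *tioswi*, *heno*).
*ez*: final sound = /z/, a sibilant → -bal → *ezbal*.
*vuli*: final sound = /i/, a vowel → -miv → *vulimiv*.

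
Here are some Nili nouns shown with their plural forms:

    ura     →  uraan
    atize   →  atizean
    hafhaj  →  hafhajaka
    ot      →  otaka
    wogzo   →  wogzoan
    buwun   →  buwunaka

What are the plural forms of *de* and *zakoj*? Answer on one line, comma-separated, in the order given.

The alternation tracks the final sound of the stem — -aka when the stem ends in a consonant (*hafhaj*, *ot*, *buwun*); -an when the stem ends in a vowel (*ura*, *atize*, *wogzo*).
*de*: final sound = /e/, a vowel → -an → *dean*.
*zakoj* — final sound /j/ (a consonant) → -aka → *zakojaka*.

dean, zakojaka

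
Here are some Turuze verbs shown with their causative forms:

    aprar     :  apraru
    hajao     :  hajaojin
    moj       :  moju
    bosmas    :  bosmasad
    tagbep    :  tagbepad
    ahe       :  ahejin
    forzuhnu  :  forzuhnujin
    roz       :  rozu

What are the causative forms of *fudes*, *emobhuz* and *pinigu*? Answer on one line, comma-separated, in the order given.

fudesad, emobhuzu, pinigujin

The alternation tracks the final sound of the stem — -ad when the stem ends in a voiceless consonant (*bosmas*, *tagbep*); -u when the stem ends in a voiced consonant (*aprar*, *moj*, *roz*); -jin when the stem ends in a vowel (*hajao*, *ahe*, *forzuhnu*).
*fudes* — final sound /s/ (a voiceless consonant) → -ad → *fudesad*.
The final sound of *emobhuz* is /z/, which is a voiced consonant, so the suffix is -u, giving *emobhuzu*.
*pinigu*: final sound = /u/, a vowel → -jin → *pinigujin*.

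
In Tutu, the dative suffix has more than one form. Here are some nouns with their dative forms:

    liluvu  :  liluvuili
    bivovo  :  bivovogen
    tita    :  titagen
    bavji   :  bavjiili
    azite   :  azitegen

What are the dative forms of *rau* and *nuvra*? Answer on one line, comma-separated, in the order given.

rauili, nuvragen

The pattern is height harmony: -ili when the last vowel of the stem is a high vowel (*liluvu*, *bavji*); -gen when the last vowel of the stem is a non-high vowel (*bivovo*, *tita*, *azite*).
The last vowel of *rau* is /u/, which is a high vowel, so the suffix is -ili, giving *rauili*.
*nuvra* — last vowel /a/ (a non-high vowel) → -gen → *nuvragen*.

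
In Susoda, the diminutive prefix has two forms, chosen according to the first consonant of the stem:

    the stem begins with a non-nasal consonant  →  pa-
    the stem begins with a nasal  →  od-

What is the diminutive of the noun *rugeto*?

*rugeto*: first consonant = /r/, non-nasal → pa- → *parugeto*.

parugeto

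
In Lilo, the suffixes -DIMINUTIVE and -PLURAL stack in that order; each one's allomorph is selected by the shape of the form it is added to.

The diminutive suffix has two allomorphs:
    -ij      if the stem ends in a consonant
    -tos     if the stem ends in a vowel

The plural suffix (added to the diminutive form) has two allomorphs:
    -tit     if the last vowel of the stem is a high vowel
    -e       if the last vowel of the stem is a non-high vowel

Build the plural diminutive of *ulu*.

ulutose

Since the final sound of *ulu* is /u/ (a vowel), it takes -tos, giving *ulutos*.
The diminutive form *ulutos*: last vowel = /o/, a non-high vowel → -e → *ulutose*.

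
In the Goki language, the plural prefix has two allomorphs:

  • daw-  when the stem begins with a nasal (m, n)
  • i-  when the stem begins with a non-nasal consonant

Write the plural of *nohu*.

dawnohu

*nohu*: first consonant = /n/, a nasal → daw- → *dawnohu*.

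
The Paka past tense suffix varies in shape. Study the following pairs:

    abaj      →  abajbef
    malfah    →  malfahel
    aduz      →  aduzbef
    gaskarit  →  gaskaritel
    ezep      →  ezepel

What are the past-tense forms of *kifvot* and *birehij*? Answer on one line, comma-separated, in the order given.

kifvotel, birehijbef

The alternation tracks the final consonant of the stem — -el when the stem ends in a voiceless consonant (*malfah*, *gaskarit*, *ezep*); -bef when the stem ends in a voiced consonant (*abaj*, *aduz*).
The final consonant of *kifvot* is /t/, which is voiceless, so the suffix is -el, giving *kifvotel*.
*birehij* — final consonant /j/ (voiced) → -bef → *birehijbef*.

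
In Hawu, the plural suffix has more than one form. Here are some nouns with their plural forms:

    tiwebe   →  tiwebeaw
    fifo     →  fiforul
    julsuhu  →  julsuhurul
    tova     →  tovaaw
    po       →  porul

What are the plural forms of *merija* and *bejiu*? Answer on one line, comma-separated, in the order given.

merijaaw, bejiurul

The suffix is conditioned by the last vowel: -rul when the last vowel of the stem is a rounded vowel (*fifo*, *julsuhu*, *po*); -aw when the last vowel of the stem is an unrounded vowel (*tiwebe*, *tova*).
Since the last vowel of *merija* is /a/ (an unrounded vowel), it takes -aw, giving *merijaaw*.
*bejiu*: last vowel = /u/, a rounded vowel → -rul → *bejiurul*.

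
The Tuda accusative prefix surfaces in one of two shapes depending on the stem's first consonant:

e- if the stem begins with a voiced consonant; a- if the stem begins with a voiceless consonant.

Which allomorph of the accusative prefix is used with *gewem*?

e-

*gewem*: first consonant = /g/, voiced → e-.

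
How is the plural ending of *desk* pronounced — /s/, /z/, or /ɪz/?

/s/

The stem *desk* ends in a voiceless non-sibilant consonant.
The plural suffix surfaces as /ɪz/ after sibilants, /s/ after other voiceless consonants, and /z/ after other voiced sounds.
So the plural -s on *desk* is pronounced /s/.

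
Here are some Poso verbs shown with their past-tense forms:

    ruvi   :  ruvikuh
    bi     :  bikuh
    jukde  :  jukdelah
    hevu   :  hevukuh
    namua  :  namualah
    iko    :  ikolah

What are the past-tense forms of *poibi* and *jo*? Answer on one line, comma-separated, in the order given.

poibikuh, jolah

The pattern is height harmony: -kuh when the last vowel of the stem is a high vowel (*ruvi*, *bi*, *hevu*); -lah when the last vowel of the stem is a non-high vowel (*jukde*, *namua*, *iko*).
*poibi*: last vowel = /i/, a high vowel → -kuh → *poibikuh*.
Since the last vowel of *jo* is /o/ (a non-high vowel), it takes -lah, giving *jolah*.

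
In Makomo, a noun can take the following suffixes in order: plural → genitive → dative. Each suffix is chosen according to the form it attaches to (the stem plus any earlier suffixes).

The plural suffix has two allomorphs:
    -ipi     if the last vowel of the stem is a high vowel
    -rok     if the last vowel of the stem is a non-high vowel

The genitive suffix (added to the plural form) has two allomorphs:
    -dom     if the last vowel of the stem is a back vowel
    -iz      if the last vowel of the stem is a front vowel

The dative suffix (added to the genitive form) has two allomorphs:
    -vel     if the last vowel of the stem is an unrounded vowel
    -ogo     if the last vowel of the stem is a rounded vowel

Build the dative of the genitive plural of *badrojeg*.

badrojegrokdomogo

Since the last vowel of *badrojeg* is /e/ (a non-high vowel), it takes -rok, giving *badrojegrok*.
Since the last vowel of the plural form *badrojegrok* is /o/ (a back vowel), it takes -dom, giving *badrojegrokdom*.
The last vowel of the genitive form *badrojegrokdom* is /o/, which is a rounded vowel, so the dative suffix is -ogo, giving *badrojegrokdomogo*.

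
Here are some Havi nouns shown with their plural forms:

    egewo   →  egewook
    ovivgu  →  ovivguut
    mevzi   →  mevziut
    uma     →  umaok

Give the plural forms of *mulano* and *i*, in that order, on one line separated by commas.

mulanook, iut

Looking at the last vowel of each stem: -ut when the last vowel of the stem is a high vowel (*ovivgu*, *mevzi*); -ok when the last vowel of the stem is a non-high vowel (*egewo*, *uma*).
*mulano* — last vowel /o/ (a non-high vowel) → -ok → *mulanook*.
*i*: last vowel = /i/, a high vowel → -ut → *iut*.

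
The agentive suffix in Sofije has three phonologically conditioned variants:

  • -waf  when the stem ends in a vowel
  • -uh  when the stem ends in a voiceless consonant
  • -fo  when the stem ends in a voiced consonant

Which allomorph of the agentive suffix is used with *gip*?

-uh

The final sound of *gip* is /p/, which is a voiceless consonant, so the suffix is -uh.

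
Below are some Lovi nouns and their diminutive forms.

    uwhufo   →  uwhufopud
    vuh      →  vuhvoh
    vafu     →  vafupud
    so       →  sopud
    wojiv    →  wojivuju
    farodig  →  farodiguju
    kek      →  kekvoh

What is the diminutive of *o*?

opud

The suffix is conditioned by the final sound: -voh when the stem ends in a voiceless consonant (*vuh*, *kek*); -uju when the stem ends in a voiced consonant (*wojiv*, *farodig*); -pud when the stem ends in a vowel (*uwhufo*, *vafu*, *so*).
Since the final sound of *o* is /o/ (a vowel), it takes -pud, giving *opud*.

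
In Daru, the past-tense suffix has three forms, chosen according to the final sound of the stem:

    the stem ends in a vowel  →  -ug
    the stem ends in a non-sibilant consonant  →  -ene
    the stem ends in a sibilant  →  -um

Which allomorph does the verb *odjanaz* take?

-um

The final sound of *odjanaz* is /z/, which is a sibilant, so the suffix is -um.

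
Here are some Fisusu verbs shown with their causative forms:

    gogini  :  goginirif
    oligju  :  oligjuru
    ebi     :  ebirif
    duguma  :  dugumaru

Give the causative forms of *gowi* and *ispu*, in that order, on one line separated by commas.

Looking at the last vowel of each stem: -rif when the last vowel of the stem is a front vowel (*gogini*, *ebi*); -ru when the last vowel of the stem is a back vowel (*oligju*, *duguma*).
The last vowel of *gowi* is /i/, which is a front vowel, so the suffix is -rif, giving *gowirif*.
*ispu* — last vowel /u/ (a back vowel) → -ru → *ispuru*.

gowirif, ispuru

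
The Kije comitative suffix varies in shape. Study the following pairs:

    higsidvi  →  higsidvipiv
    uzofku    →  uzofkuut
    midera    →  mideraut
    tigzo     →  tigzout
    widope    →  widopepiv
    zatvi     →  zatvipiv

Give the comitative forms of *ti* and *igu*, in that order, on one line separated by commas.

The suffix is conditioned by the last vowel: -piv when the last vowel of the stem is a front vowel (*higsidvi*, *widope*, *zatvi*); -ut when the last vowel of the stem is a back vowel (*uzofku*, *midera*, *tigzo*).
The last vowel of *ti* is /i/, which is a front vowel, so the suffix is -piv, giving *tipiv*.
Since the last vowel of *igu* is /u/ (a back vowel), it takes -ut, giving *iguut*.

tipiv, iguut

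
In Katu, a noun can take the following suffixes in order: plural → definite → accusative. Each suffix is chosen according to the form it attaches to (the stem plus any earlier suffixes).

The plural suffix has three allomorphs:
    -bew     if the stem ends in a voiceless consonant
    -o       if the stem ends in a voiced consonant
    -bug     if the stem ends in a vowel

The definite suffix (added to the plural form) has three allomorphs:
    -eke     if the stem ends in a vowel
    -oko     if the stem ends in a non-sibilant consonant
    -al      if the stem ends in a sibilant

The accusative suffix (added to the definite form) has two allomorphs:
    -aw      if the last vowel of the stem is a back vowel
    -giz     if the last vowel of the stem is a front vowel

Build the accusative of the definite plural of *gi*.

gibugokoaw

*gi* — final sound /i/ (a vowel) → -bug → *gibug*.
Since the final sound of the plural form *gibug* is /g/ (a non-sibilant consonant), it takes -oko, giving *gibugoko*.
The last vowel of the definite form *gibugoko* is /o/, which is a back vowel, so the accusative suffix is -aw, giving *gibugokoaw*.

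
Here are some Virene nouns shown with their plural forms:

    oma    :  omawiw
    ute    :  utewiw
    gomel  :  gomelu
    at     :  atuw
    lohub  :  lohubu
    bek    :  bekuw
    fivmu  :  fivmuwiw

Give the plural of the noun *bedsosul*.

bedsosulu

The suffix is conditioned by the final sound: -uw when the stem ends in a voiceless consonant (*at*, *bek*); -u when the stem ends in a voiced consonant (*gomel*, *lohub*); -wiw when the stem ends in a vowel (*oma*, *ute*, *fivmu*).
*bedsosul* — final sound /l/ (a voiced consonant) → -u → *bedsosulu*.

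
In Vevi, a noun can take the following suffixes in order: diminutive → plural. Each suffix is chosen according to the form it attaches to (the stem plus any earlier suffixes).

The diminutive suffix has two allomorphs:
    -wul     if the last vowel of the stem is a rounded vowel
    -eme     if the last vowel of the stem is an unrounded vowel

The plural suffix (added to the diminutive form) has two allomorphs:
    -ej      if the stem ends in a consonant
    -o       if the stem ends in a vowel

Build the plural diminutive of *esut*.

esutwulej

The last vowel of *esut* is /u/, which is a rounded vowel, so the diminutive suffix is -wul, giving *esutwul*.
The diminutive form *esutwul*: final sound = /l/, a consonant → -ej → *esutwulej*.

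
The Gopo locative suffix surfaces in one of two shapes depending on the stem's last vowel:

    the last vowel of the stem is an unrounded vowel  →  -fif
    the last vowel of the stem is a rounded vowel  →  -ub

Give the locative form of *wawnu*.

Since the last vowel of *wawnu* is /u/ (a rounded vowel), it takes -ub, giving *wawnuub*.

wawnuub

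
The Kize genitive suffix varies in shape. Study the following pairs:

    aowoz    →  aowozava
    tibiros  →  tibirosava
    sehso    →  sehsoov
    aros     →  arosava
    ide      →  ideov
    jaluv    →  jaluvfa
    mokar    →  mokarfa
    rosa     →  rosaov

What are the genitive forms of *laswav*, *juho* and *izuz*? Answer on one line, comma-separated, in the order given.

laswavfa, juhoov, izuzava

The pattern is sibilance of the final sound: -ava when the stem ends in a sibilant (*aowoz*, *tibiros*, *aros*); -fa when the stem ends in a non-sibilant consonant (*jaluv*, *mokar*); -ov when the stem ends in a vowel (*sehso*, *ide*, *rosa*).
The final sound of *laswav* is /v/, which is a non-sibilant consonant, so the suffix is -fa, giving *laswavfa*.
*juho* — final sound /o/ (a vowel) → -ov → *juhoov*.
Since the final sound of *izuz* is /z/ (a sibilant), it takes -ava, giving *izuzava*.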